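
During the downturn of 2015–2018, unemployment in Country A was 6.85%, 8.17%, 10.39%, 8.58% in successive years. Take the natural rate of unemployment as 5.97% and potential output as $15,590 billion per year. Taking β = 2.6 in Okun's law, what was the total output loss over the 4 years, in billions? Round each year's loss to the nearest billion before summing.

Year 2015: gap = -2.6 × (6.85 - 5.97) = -2.288%, loss ≈ 15590 × 2.288/100 ≈ 357.
Year 2016: gap = -2.6 × (8.17 - 5.97) = -5.72%, loss ≈ 15590 × 5.72/100 ≈ 892.
Year 2017: gap = -2.6 × (10.39 - 5.97) = -11.492%, loss ≈ 15590 × 11.492/100 ≈ 1792.
Year 2018: gap = -2.6 × (8.58 - 5.97) = -6.786%, loss ≈ 15590 × 6.786/100 ≈ 1058.
Total lost output = 357 + 892 + 1792 + 1058 = 4099 billion.

$4,099 billion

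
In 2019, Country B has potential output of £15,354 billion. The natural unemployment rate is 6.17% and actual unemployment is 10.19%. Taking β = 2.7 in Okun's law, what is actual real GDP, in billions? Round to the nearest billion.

Unemployment gap = 10.19 - 6.17 = 4.02 points, so the output gap is -2.7 × 4.02 = -10.854%.
Actual GDP = 15354 × (1 - 10.854/100) = 15354 × 0.89146 ≈ 13687 billion.

£13,687 billion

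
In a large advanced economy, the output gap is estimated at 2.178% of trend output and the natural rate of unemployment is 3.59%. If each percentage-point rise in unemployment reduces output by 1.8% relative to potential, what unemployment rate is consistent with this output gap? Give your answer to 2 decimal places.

2.38%

From Okun's law, u - u* = -(output gap)/β = -(2.178)/1.8 = -1.21 points.
So u = 3.59 - 1.21 = 2.38%.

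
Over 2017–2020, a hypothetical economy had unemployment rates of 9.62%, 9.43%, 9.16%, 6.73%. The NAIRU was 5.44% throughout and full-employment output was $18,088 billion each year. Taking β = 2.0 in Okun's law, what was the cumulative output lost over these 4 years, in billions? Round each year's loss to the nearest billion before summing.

Year 2017: gap = -2.0 × (9.62 - 5.44) = -8.36%, loss ≈ 18088 × 8.36/100 ≈ 1512.
Year 2018: gap = -2.0 × (9.43 - 5.44) = -7.98%, loss ≈ 18088 × 7.98/100 ≈ 1443.
Year 2019: gap = -2.0 × (9.16 - 5.44) = -7.44%, loss ≈ 18088 × 7.44/100 ≈ 1346.
Year 2020: gap = -2.0 × (6.73 - 5.44) = -2.58%, loss ≈ 18088 × 2.58/100 ≈ 467.
Total lost output = 1512 + 1443 + 1346 + 467 = 4768 billion.

$4,768 billion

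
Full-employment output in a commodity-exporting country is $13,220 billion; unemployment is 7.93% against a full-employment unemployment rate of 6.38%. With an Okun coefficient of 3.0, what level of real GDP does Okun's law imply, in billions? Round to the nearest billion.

Unemployment gap = 7.93 - 6.38 = 1.55 points, so the output gap is -3 × 1.55 = -4.65%.
Actual GDP = 13220 × (1 - 4.65/100) = 13220 × 0.9535 ≈ 12605 billion.

$12,605 billion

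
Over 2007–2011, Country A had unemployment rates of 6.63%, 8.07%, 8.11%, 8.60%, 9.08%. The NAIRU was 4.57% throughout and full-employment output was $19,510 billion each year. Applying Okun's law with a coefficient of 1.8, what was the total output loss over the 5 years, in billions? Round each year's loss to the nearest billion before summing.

$6,194 billion

Year 2007: gap = -1.8 × (6.63 - 4.57) = -3.708%, loss ≈ 19510 × 3.708/100 ≈ 723.
Year 2008: gap = -1.8 × (8.07 - 4.57) = -6.3%, loss ≈ 19510 × 6.3/100 ≈ 1229.
Year 2009: gap = -1.8 × (8.11 - 4.57) = -6.372%, loss ≈ 19510 × 6.372/100 ≈ 1243.
Year 2010: gap = -1.8 × (8.6 - 4.57) = -7.254%, loss ≈ 19510 × 7.254/100 ≈ 1415.
Year 2011: gap = -1.8 × (9.08 - 4.57) = -8.118%, loss ≈ 19510 × 8.118/100 ≈ 1584.
Total lost output = 723 + 1229 + 1243 + 1415 + 1584 = 6194 billion.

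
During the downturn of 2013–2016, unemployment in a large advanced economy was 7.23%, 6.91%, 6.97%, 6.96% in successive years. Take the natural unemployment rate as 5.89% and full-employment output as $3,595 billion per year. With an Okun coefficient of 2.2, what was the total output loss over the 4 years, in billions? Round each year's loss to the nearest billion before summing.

Year 2013: gap = -2.2 × (7.23 - 5.89) = -2.948%, loss ≈ 3595 × 2.948/100 ≈ 106.
Year 2014: gap = -2.2 × (6.91 - 5.89) = -2.244%, loss ≈ 3595 × 2.244/100 ≈ 81.
Year 2015: gap = -2.2 × (6.97 - 5.89) = -2.376%, loss ≈ 3595 × 2.376/100 ≈ 85.
Year 2016: gap = -2.2 × (6.96 - 5.89) = -2.354%, loss ≈ 3595 × 2.354/100 ≈ 85.
Total lost output = 106 + 81 + 85 + 85 = 357 billion.

$357 billion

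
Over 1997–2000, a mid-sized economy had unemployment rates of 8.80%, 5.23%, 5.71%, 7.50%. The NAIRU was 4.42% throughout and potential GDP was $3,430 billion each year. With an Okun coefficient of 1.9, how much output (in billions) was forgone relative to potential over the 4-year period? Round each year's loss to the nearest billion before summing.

Year 1997: gap = -1.9 × (8.8 - 4.42) = -8.322%, loss ≈ 3430 × 8.322/100 ≈ 285.
Year 1998: gap = -1.9 × (5.23 - 4.42) = -1.539%, loss ≈ 3430 × 1.539/100 ≈ 53.
Year 1999: gap = -1.9 × (5.71 - 4.42) = -2.451%, loss ≈ 3430 × 2.451/100 ≈ 84.
Year 2000: gap = -1.9 × (7.5 - 4.42) = -5.852%, loss ≈ 3430 × 5.852/100 ≈ 201.
Total lost output = 285 + 53 + 84 + 201 = 623 billion.

$623 billion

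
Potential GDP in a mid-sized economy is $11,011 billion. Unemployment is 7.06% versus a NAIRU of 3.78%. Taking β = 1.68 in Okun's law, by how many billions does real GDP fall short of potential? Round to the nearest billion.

Output gap = -1.68 × (7.06 - 3.78) = -1.68 × 3.28 = -5.5104%.
Actual GDP ≈ 11011 × 0.944896 ≈ 10404 billion, so the shortfall is 11011 - 10404 = 607 billion.

$607 billion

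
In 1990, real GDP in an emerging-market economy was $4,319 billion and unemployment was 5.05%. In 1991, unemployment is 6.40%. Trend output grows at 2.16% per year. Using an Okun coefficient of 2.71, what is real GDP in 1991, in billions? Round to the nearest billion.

$4,254 billion

Δu = 6.4 - 5.05 = 1.35 points.
Okun's law (growth form): g_Y = g_Y* - β × Δu = 2.16 - 2.71 × (1.35) = 2.16 - 3.6585 = -1.4985%.
Real GDP in the next year = 4319 × (1 - 1.4985/100) = 4319 × 0.985015 ≈ 4254 billion.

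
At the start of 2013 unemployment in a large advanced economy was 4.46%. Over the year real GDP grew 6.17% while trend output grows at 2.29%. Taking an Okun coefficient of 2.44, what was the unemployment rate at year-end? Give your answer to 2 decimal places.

Growth-rate Okun's law: g_Y = g_Y* - β × Δu, so Δu = (g_Y* - g_Y)/β.
Δu = (2.29 - 6.17)/2.44 = -3.88/2.44 = -1.59 percentage points.
Year-end unemployment = 4.46 - 1.59 = 2.87%.

2.87%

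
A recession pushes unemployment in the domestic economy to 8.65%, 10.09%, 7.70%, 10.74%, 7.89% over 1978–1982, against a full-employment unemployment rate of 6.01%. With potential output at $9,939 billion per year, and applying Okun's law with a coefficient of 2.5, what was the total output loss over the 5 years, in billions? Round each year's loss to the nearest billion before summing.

$3,732 billion

Year 1978: gap = -2.5 × (8.65 - 6.01) = -6.6%, loss ≈ 9939 × 6.6/100 ≈ 656.
Year 1979: gap = -2.5 × (10.09 - 6.01) = -10.2%, loss ≈ 9939 × 10.2/100 ≈ 1014.
Year 1980: gap = -2.5 × (7.7 - 6.01) = -4.225%, loss ≈ 9939 × 4.225/100 ≈ 420.
Year 1981: gap = -2.5 × (10.74 - 6.01) = -11.825%, loss ≈ 9939 × 11.825/100 ≈ 1175.
Year 1982: gap = -2.5 × (7.89 - 6.01) = -4.7%, loss ≈ 9939 × 4.7/100 ≈ 467.
Total lost output = 656 + 1014 + 420 + 1175 + 467 = 3732 billion.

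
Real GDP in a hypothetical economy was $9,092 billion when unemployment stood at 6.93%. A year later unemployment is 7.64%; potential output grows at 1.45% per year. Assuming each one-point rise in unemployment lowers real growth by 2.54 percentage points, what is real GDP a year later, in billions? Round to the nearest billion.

Δu = 7.64 - 6.93 = 0.71 points.
Okun's law (growth form): g_Y = g_Y* - β × Δu = 1.45 - 2.54 × (0.71) = 1.45 - 1.8034 = -0.3534%.
Real GDP in the next year = 9092 × (1 - 0.3534/100) = 9092 × 0.996466 ≈ 9060 billion.

$9,060 billion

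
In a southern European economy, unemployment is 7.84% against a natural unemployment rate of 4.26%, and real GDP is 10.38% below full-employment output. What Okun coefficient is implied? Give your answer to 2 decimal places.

β ≈ 2.90

Okun's law: output gap = -β × (u - u*).
-10.38 = -β × (7.84 - 4.26) = -β × 3.58, so β = 10.38/3.58 = 2.90.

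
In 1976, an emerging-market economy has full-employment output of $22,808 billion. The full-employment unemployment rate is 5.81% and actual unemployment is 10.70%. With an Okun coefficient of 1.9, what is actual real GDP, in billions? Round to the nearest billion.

Unemployment gap = 10.7 - 5.81 = 4.89 points, so the output gap is -1.9 × 4.89 = -9.291%.
Actual GDP = 22808 × (1 - 9.291/100) = 22808 × 0.90709 ≈ 20689 billion.

$20,689 billion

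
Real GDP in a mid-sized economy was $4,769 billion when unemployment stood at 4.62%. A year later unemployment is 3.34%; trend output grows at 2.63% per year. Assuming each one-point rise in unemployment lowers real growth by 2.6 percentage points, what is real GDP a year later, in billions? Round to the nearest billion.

Δu = 3.34 - 4.62 = -1.28 points.
Okun's law (growth form): g_Y = g_Y* - β × Δu = 2.63 - 2.6 × (-1.28) = 2.63 + 3.328 = 5.958%.
Real GDP in the next year = 4769 × (1 + 5.958/100) = 4769 × 1.05958 ≈ 5053 billion.

$5,053 billion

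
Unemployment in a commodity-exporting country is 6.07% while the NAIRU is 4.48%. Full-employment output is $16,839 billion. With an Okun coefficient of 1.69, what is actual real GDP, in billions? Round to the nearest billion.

$16,387 billion

Unemployment gap = 6.07 - 4.48 = 1.59 points, so the output gap is -1.69 × 1.59 = -2.6871%.
Actual GDP = 16839 × (1 - 2.6871/100) = 16839 × 0.973129 ≈ 16387 billion.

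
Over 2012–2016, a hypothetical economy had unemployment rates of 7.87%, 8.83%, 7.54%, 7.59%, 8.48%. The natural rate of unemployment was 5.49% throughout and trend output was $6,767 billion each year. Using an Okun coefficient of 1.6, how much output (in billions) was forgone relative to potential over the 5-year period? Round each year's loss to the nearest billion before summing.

$1,393 billion

Year 2012: gap = -1.6 × (7.87 - 5.49) = -3.808%, loss ≈ 6767 × 3.808/100 ≈ 258.
Year 2013: gap = -1.6 × (8.83 - 5.49) = -5.344%, loss ≈ 6767 × 5.344/100 ≈ 362.
Year 2014: gap = -1.6 × (7.54 - 5.49) = -3.28%, loss ≈ 6767 × 3.28/100 ≈ 222.
Year 2015: gap = -1.6 × (7.59 - 5.49) = -3.36%, loss ≈ 6767 × 3.36/100 ≈ 227.
Year 2016: gap = -1.6 × (8.48 - 5.49) = -4.784%, loss ≈ 6767 × 4.784/100 ≈ 324.
Total lost output = 258 + 362 + 222 + 227 + 324 = 1393 billion.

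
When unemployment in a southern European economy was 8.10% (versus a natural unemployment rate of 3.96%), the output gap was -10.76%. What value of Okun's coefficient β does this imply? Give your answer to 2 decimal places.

Okun's law: output gap = -β × (u - u*).
-10.76 = -β × (8.1 - 3.96) = -β × 4.14, so β = 10.76/4.14 = 2.60.

β ≈ 2.60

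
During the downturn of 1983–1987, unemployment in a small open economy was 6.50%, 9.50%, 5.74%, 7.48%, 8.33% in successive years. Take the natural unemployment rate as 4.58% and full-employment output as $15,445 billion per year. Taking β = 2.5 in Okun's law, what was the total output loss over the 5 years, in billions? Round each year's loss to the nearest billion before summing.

$5,657 billion

Year 1983: gap = -2.5 × (6.5 - 4.58) = -4.8%, loss ≈ 15445 × 4.8/100 ≈ 741.
Year 1984: gap = -2.5 × (9.5 - 4.58) = -12.3%, loss ≈ 15445 × 12.3/100 ≈ 1900.
Year 1985: gap = -2.5 × (5.74 - 4.58) = -2.9%, loss ≈ 15445 × 2.9/100 ≈ 448.
Year 1986: gap = -2.5 × (7.48 - 4.58) = -7.25%, loss ≈ 15445 × 7.25/100 ≈ 1120.
Year 1987: gap = -2.5 × (8.33 - 4.58) = -9.375%, loss ≈ 15445 × 9.375/100 ≈ 1448.
Total lost output = 741 + 1900 + 448 + 1120 + 1448 = 5657 billion.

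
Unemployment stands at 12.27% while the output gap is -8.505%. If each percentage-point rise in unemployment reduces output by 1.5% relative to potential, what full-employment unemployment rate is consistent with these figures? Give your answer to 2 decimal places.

From Okun's law, u - u* = -(output gap)/β = -(-8.505)/1.5 = 5.67 points.
So u* = 12.27 - 5.67 = 6.60%.

6.60%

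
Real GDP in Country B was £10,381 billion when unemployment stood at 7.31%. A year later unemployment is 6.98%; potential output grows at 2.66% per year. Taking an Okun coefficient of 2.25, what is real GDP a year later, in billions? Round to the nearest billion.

£10,734 billion

Δu = 6.98 - 7.31 = -0.33 points.
Okun's law (growth form): g_Y = g_Y* - β × Δu = 2.66 - 2.25 × (-0.33) = 2.66 + 0.7425 = 3.4025%.
Real GDP in the next year = 10381 × (1 + 3.4025/100) = 10381 × 1.034025 ≈ 10734 billion.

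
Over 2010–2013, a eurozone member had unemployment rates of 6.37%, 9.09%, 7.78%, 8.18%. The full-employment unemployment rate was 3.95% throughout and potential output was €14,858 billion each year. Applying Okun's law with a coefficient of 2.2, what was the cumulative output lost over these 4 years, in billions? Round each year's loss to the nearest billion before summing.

Year 2010: gap = -2.2 × (6.37 - 3.95) = -5.324%, loss ≈ 14858 × 5.324/100 ≈ 791.
Year 2011: gap = -2.2 × (9.09 - 3.95) = -11.308%, loss ≈ 14858 × 11.308/100 ≈ 1680.
Year 2012: gap = -2.2 × (7.78 - 3.95) = -8.426%, loss ≈ 14858 × 8.426/100 ≈ 1252.
Year 2013: gap = -2.2 × (8.18 - 3.95) = -9.306%, loss ≈ 14858 × 9.306/100 ≈ 1383.
Total lost output = 791 + 1680 + 1252 + 1383 = 5106 billion.

€5,106 billion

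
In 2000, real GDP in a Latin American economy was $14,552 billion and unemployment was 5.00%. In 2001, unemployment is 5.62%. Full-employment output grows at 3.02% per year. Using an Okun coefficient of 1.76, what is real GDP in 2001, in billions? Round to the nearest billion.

$14,833 billion

Δu = 5.62 - 5 = 0.62 points.
Okun's law (growth form): g_Y = g_Y* - β × Δu = 3.02 - 1.76 × (0.62) = 3.02 - 1.0912 = 1.9288%.
Real GDP in the next year = 14552 × (1 + 1.9288/100) = 14552 × 1.019288 ≈ 14833 billion.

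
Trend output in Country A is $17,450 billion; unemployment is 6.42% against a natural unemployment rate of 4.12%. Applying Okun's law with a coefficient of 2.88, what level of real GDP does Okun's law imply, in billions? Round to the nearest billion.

Unemployment gap = 6.42 - 4.12 = 2.3 points, so the output gap is -2.88 × 2.3 = -6.624%.
Actual GDP = 17450 × (1 - 6.624/100) = 17450 × 0.93376 ≈ 16294 billion.

$16,294 billion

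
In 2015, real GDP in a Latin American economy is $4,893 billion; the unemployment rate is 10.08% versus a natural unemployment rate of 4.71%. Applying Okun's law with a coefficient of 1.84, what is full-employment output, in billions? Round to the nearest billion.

$5,429 billion

Unemployment gap = 10.08 - 4.71 = 5.37 points, so output gap = -1.84 × 5.37 = -9.8808%.
Since Y = Y* × (1 + gap/100), Y* = 4893/0.901192 ≈ 5429 billion.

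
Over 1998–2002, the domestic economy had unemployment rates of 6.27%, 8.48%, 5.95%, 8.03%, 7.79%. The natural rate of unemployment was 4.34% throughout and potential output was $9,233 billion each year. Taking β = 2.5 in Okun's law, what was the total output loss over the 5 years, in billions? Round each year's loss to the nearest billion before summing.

$3,421 billion

Year 1998: gap = -2.5 × (6.27 - 4.34) = -4.825%, loss ≈ 9233 × 4.825/100 ≈ 445.
Year 1999: gap = -2.5 × (8.48 - 4.34) = -10.35%, loss ≈ 9233 × 10.35/100 ≈ 956.
Year 2000: gap = -2.5 × (5.95 - 4.34) = -4.025%, loss ≈ 9233 × 4.025/100 ≈ 372.
Year 2001: gap = -2.5 × (8.03 - 4.34) = -9.225%, loss ≈ 9233 × 9.225/100 ≈ 852.
Year 2002: gap = -2.5 × (7.79 - 4.34) = -8.625%, loss ≈ 9233 × 8.625/100 ≈ 796.
Total lost output = 445 + 956 + 372 + 852 + 796 = 3421 billion.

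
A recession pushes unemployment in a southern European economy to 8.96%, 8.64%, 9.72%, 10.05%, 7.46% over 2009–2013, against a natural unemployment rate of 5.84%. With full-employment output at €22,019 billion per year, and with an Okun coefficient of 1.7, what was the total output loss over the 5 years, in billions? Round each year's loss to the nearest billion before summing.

€5,850 billion

Year 2009: gap = -1.7 × (8.96 - 5.84) = -5.304%, loss ≈ 22019 × 5.304/100 ≈ 1168.
Year 2010: gap = -1.7 × (8.64 - 5.84) = -4.76%, loss ≈ 22019 × 4.76/100 ≈ 1048.
Year 2011: gap = -1.7 × (9.72 - 5.84) = -6.596%, loss ≈ 22019 × 6.596/100 ≈ 1452.
Year 2012: gap = -1.7 × (10.05 - 5.84) = -7.157%, loss ≈ 22019 × 7.157/100 ≈ 1576.
Year 2013: gap = -1.7 × (7.46 - 5.84) = -2.754%, loss ≈ 22019 × 2.754/100 ≈ 606.
Total lost output = 1168 + 1048 + 1452 + 1576 + 606 = 5850 billion.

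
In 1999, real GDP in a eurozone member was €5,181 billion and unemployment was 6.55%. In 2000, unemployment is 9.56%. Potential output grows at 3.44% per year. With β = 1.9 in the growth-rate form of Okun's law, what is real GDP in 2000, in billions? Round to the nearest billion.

Δu = 9.56 - 6.55 = 3.01 points.
Okun's law (growth form): g_Y = g_Y* - β × Δu = 3.44 - 1.9 × (3.01) = 3.44 - 5.719 = -2.279%.
Real GDP in the next year = 5181 × (1 - 2.279/100) = 5181 × 0.97721 ≈ 5063 billion.

€5,063 billion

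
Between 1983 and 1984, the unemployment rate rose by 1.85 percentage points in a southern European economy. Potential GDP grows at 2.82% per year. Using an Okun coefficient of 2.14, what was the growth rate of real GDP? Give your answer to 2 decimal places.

Growth-rate Okun's law: g_Y = g_Y* - β × Δu.
g_Y = 2.82 - 2.14 × (1.85) = 2.82 - 3.959 = -1.139%, i.e. -1.14% to 2 d.p.

-1.14%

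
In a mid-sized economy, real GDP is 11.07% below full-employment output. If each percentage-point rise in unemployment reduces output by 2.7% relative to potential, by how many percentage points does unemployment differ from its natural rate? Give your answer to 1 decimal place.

Okun's law: output gap = -β × (u - u*), so u - u* = -(output gap)/β.
u - u* = -(-11.07)/2.7 = 4.1 percentage points.

4.1 percentage points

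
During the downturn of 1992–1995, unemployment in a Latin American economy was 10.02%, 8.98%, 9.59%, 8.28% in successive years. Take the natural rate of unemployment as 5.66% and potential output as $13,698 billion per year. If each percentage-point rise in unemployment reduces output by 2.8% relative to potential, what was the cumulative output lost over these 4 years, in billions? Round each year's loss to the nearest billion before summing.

Year 1992: gap = -2.8 × (10.02 - 5.66) = -12.208%, loss ≈ 13698 × 12.208/100 ≈ 1672.
Year 1993: gap = -2.8 × (8.98 - 5.66) = -9.296%, loss ≈ 13698 × 9.296/100 ≈ 1273.
Year 1994: gap = -2.8 × (9.59 - 5.66) = -11.004%, loss ≈ 13698 × 11.004/100 ≈ 1507.
Year 1995: gap = -2.8 × (8.28 - 5.66) = -7.336%, loss ≈ 13698 × 7.336/100 ≈ 1005.
Total lost output = 1672 + 1273 + 1507 + 1005 = 5457 billion.

$5,457 billion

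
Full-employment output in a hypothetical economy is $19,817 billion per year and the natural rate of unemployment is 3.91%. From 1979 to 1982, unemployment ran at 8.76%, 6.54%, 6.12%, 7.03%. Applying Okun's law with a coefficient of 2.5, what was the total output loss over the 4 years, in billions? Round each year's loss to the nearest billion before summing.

$6,347 billion

Year 1979: gap = -2.5 × (8.76 - 3.91) = -12.125%, loss ≈ 19817 × 12.125/100 ≈ 2403.
Year 1980: gap = -2.5 × (6.54 - 3.91) = -6.575%, loss ≈ 19817 × 6.575/100 ≈ 1303.
Year 1981: gap = -2.5 × (6.12 - 3.91) = -5.525%, loss ≈ 19817 × 5.525/100 ≈ 1095.
Year 1982: gap = -2.5 × (7.03 - 3.91) = -7.8%, loss ≈ 19817 × 7.8/100 ≈ 1546.
Total lost output = 2403 + 1303 + 1095 + 1546 = 6347 billion.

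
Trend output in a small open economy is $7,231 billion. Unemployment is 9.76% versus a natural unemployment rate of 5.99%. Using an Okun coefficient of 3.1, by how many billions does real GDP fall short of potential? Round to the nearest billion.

$845 billion

Output gap = -3.1 × (9.76 - 5.99) = -3.1 × 3.77 = -11.687%.
Actual GDP ≈ 7231 × 0.88313 ≈ 6386 billion, so the shortfall is 7231 - 6386 = 845 billion.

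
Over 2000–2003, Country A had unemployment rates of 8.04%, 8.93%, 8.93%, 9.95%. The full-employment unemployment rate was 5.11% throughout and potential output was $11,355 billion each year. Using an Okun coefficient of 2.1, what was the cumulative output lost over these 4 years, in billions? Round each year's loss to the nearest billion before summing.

$3,675 billion

Year 2000: gap = -2.1 × (8.04 - 5.11) = -6.153%, loss ≈ 11355 × 6.153/100 ≈ 699.
Year 2001: gap = -2.1 × (8.93 - 5.11) = -8.022%, loss ≈ 11355 × 8.022/100 ≈ 911.
Year 2002: gap = -2.1 × (8.93 - 5.11) = -8.022%, loss ≈ 11355 × 8.022/100 ≈ 911.
Year 2003: gap = -2.1 × (9.95 - 5.11) = -10.164%, loss ≈ 11355 × 10.164/100 ≈ 1154.
Total lost output = 699 + 911 + 911 + 1154 = 3675 billion.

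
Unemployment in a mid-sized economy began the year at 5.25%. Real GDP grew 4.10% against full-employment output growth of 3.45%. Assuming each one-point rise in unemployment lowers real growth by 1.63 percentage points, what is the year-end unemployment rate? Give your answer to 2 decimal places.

Growth-rate Okun's law: g_Y = g_Y* - β × Δu, so Δu = (g_Y* - g_Y)/β.
Δu = (3.45 - 4.1)/1.63 = -0.65/1.63 = -0.40 percentage points.
Year-end unemployment = 5.25 - 0.4 = 4.85%.

4.85%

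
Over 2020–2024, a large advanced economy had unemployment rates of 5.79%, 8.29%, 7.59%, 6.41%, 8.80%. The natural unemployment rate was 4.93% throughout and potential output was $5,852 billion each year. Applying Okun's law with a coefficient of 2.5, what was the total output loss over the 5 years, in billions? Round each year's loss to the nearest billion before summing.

$1,790 billion

Year 2020: gap = -2.5 × (5.79 - 4.93) = -2.15%, loss ≈ 5852 × 2.15/100 ≈ 126.
Year 2021: gap = -2.5 × (8.29 - 4.93) = -8.4%, loss ≈ 5852 × 8.4/100 ≈ 492.
Year 2022: gap = -2.5 × (7.59 - 4.93) = -6.65%, loss ≈ 5852 × 6.65/100 ≈ 389.
Year 2023: gap = -2.5 × (6.41 - 4.93) = -3.7%, loss ≈ 5852 × 3.7/100 ≈ 217.
Year 2024: gap = -2.5 × (8.8 - 4.93) = -9.675%, loss ≈ 5852 × 9.675/100 ≈ 566.
Total lost output = 126 + 492 + 389 + 217 + 566 = 1790 billion.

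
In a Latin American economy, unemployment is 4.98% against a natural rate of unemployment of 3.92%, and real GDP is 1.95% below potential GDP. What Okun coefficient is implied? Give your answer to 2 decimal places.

β ≈ 1.84

Okun's law: output gap = -β × (u - u*).
-1.95 = -β × (4.98 - 3.92) = -β × 1.06, so β = 1.95/1.06 = 1.84.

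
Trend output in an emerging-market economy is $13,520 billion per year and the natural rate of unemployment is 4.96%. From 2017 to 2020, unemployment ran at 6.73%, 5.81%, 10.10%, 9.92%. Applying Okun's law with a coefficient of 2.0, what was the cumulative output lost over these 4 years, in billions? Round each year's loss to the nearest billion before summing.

Year 2017: gap = -2.0 × (6.73 - 4.96) = -3.54%, loss ≈ 13520 × 3.54/100 ≈ 479.
Year 2018: gap = -2.0 × (5.81 - 4.96) = -1.7%, loss ≈ 13520 × 1.7/100 ≈ 230.
Year 2019: gap = -2.0 × (10.1 - 4.96) = -10.28%, loss ≈ 13520 × 10.28/100 ≈ 1390.
Year 2020: gap = -2.0 × (9.92 - 4.96) = -9.92%, loss ≈ 13520 × 9.92/100 ≈ 1341.
Total lost output = 479 + 230 + 1390 + 1341 = 3440 billion.

$3,440 billion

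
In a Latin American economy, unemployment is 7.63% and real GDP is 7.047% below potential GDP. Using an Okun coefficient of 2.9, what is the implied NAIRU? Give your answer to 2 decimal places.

From Okun's law, u - u* = -(output gap)/β = -(-7.047)/2.9 = 2.43 points.
So u* = 7.63 - 2.43 = 5.20%.

5.20%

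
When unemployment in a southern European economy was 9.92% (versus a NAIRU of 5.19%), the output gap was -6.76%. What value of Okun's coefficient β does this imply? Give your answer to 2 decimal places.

β ≈ 1.43

Okun's law: output gap = -β × (u - u*).
-6.76 = -β × (9.92 - 5.19) = -β × 4.73, so β = 6.76/4.73 = 1.43.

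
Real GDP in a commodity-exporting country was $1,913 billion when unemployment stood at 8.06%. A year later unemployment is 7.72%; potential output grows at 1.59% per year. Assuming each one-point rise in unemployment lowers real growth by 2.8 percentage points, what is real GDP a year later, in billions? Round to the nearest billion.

Δu = 7.72 - 8.06 = -0.34 points.
Okun's law (growth form): g_Y = g_Y* - β × Δu = 1.59 - 2.8 × (-0.34) = 1.59 + 0.952 = 2.542%.
Real GDP in the next year = 1913 × (1 + 2.542/100) = 1913 × 1.02542 ≈ 1962 billion.

$1,962 billion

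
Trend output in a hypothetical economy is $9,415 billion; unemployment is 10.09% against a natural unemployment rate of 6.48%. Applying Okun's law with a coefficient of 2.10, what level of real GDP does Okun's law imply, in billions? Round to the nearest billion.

Unemployment gap = 10.09 - 6.48 = 3.61 points, so the output gap is -2.1 × 3.61 = -7.581%.
Actual GDP = 9415 × (1 - 7.581/100) = 9415 × 0.92419 ≈ 8701 billion.

$8,701 billion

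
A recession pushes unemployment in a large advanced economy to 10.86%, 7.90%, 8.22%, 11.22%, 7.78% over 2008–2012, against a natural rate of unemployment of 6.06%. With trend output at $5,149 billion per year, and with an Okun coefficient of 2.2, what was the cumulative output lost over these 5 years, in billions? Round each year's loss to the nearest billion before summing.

Year 2008: gap = -2.2 × (10.86 - 6.06) = -10.56%, loss ≈ 5149 × 10.56/100 ≈ 544.
Year 2009: gap = -2.2 × (7.9 - 6.06) = -4.048%, loss ≈ 5149 × 4.048/100 ≈ 208.
Year 2010: gap = -2.2 × (8.22 - 6.06) = -4.752%, loss ≈ 5149 × 4.752/100 ≈ 245.
Year 2011: gap = -2.2 × (11.22 - 6.06) = -11.352%, loss ≈ 5149 × 11.352/100 ≈ 585.
Year 2012: gap = -2.2 × (7.78 - 6.06) = -3.784%, loss ≈ 5149 × 3.784/100 ≈ 195.
Total lost output = 544 + 208 + 245 + 585 + 195 = 1777 billion.

$1,777 billion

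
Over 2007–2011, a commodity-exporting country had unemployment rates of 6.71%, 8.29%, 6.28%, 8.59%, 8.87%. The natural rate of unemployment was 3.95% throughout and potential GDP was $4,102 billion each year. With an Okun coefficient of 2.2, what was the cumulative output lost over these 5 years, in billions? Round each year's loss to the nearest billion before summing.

Year 2007: gap = -2.2 × (6.71 - 3.95) = -6.072%, loss ≈ 4102 × 6.072/100 ≈ 249.
Year 2008: gap = -2.2 × (8.29 - 3.95) = -9.548%, loss ≈ 4102 × 9.548/100 ≈ 392.
Year 2009: gap = -2.2 × (6.28 - 3.95) = -5.126%, loss ≈ 4102 × 5.126/100 ≈ 210.
Year 2010: gap = -2.2 × (8.59 - 3.95) = -10.208%, loss ≈ 4102 × 10.208/100 ≈ 419.
Year 2011: gap = -2.2 × (8.87 - 3.95) = -10.824%, loss ≈ 4102 × 10.824/100 ≈ 444.
Total lost output = 249 + 392 + 210 + 419 + 444 = 1714 billion.

$1,714 billion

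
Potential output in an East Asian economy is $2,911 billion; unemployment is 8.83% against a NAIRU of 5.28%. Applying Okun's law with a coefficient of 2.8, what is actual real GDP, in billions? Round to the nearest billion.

$2,622 billion

Unemployment gap = 8.83 - 5.28 = 3.55 points, so the output gap is -2.8 × 3.55 = -9.94%.
Actual GDP = 2911 × (1 - 9.94/100) = 2911 × 0.9006 ≈ 2622 billion.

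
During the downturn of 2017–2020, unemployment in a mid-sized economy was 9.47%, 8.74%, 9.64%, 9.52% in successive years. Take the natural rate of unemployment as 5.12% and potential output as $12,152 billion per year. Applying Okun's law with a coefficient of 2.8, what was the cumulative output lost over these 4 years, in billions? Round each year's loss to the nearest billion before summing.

Year 2017: gap = -2.8 × (9.47 - 5.12) = -12.18%, loss ≈ 12152 × 12.18/100 ≈ 1480.
Year 2018: gap = -2.8 × (8.74 - 5.12) = -10.136%, loss ≈ 12152 × 10.136/100 ≈ 1232.
Year 2019: gap = -2.8 × (9.64 - 5.12) = -12.656%, loss ≈ 12152 × 12.656/100 ≈ 1538.
Year 2020: gap = -2.8 × (9.52 - 5.12) = -12.32%, loss ≈ 12152 × 12.32/100 ≈ 1497.
Total lost output = 1480 + 1232 + 1538 + 1497 = 5747 billion.

$5,747 billion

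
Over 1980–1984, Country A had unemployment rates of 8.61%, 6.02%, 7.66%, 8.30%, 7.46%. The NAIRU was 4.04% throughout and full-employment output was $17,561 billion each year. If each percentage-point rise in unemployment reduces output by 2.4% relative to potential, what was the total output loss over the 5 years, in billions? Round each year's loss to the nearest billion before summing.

Year 1980: gap = -2.4 × (8.61 - 4.04) = -10.968%, loss ≈ 17561 × 10.968/100 ≈ 1926.
Year 1981: gap = -2.4 × (6.02 - 4.04) = -4.752%, loss ≈ 17561 × 4.752/100 ≈ 834.
Year 1982: gap = -2.4 × (7.66 - 4.04) = -8.688%, loss ≈ 17561 × 8.688/100 ≈ 1526.
Year 1983: gap = -2.4 × (8.3 - 4.04) = -10.224%, loss ≈ 17561 × 10.224/100 ≈ 1795.
Year 1984: gap = -2.4 × (7.46 - 4.04) = -8.208%, loss ≈ 17561 × 8.208/100 ≈ 1441.
Total lost output = 1926 + 834 + 1526 + 1795 + 1441 = 7522 billion.

$7,522 billion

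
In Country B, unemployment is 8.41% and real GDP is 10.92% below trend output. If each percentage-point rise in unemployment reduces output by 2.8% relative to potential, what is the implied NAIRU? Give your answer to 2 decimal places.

4.51%

From Okun's law, u - u* = -(output gap)/β = -(-10.92)/2.8 = 3.9 points.
So u* = 8.41 - 3.9 = 4.51%.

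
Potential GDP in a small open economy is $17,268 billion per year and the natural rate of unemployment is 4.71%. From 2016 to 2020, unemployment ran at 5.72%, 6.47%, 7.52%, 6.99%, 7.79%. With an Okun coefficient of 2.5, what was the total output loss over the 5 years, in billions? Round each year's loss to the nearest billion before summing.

Year 2016: gap = -2.5 × (5.72 - 4.71) = -2.525%, loss ≈ 17268 × 2.525/100 ≈ 436.
Year 2017: gap = -2.5 × (6.47 - 4.71) = -4.4%, loss ≈ 17268 × 4.4/100 ≈ 760.
Year 2018: gap = -2.5 × (7.52 - 4.71) = -7.025%, loss ≈ 17268 × 7.025/100 ≈ 1213.
Year 2019: gap = -2.5 × (6.99 - 4.71) = -5.7%, loss ≈ 17268 × 5.7/100 ≈ 984.
Year 2020: gap = -2.5 × (7.79 - 4.71) = -7.7%, loss ≈ 17268 × 7.7/100 ≈ 1330.
Total lost output = 436 + 760 + 1213 + 984 + 1330 = 4723 billion.

$4,723 billion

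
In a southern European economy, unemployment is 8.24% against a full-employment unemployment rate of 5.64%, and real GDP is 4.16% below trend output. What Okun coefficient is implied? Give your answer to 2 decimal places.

β ≈ 1.60

Okun's law: output gap = -β × (u - u*).
-4.16 = -β × (8.24 - 5.64) = -β × 2.6, so β = 4.16/2.6 = 1.60.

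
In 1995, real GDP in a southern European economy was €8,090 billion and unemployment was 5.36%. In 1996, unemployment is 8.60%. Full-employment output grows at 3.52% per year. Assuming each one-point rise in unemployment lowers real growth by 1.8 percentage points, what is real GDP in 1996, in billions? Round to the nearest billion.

Δu = 8.6 - 5.36 = 3.24 points.
Okun's law (growth form): g_Y = g_Y* - β × Δu = 3.52 - 1.8 × (3.24) = 3.52 - 5.832 = -2.312%.
Real GDP in the next year = 8090 × (1 - 2.312/100) = 8090 × 0.97688 ≈ 7903 billion.

€7,903 billion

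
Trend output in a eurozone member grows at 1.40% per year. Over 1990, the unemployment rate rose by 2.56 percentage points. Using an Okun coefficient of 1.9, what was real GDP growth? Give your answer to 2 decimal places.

Growth-rate Okun's law: g_Y = g_Y* - β × Δu.
g_Y = 1.40 - 1.9 × (2.56) = 1.4 - 4.864 = -3.464%, i.e. -3.46% to 2 d.p.

-3.46%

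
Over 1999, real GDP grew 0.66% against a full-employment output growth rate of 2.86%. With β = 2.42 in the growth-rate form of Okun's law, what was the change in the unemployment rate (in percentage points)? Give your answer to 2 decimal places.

0.91 percentage points

Growth-rate Okun's law: g_Y = g_Y* - β × Δu, so Δu = (g_Y* - g_Y)/β.
Δu = (2.86 - 0.66)/2.42 = 2.2/2.42 = 0.91 percentage points.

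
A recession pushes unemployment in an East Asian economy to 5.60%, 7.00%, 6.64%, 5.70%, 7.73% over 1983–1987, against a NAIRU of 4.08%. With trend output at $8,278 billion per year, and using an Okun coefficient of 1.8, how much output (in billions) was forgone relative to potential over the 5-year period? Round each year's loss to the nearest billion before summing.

Year 1983: gap = -1.8 × (5.6 - 4.08) = -2.736%, loss ≈ 8278 × 2.736/100 ≈ 226.
Year 1984: gap = -1.8 × (7 - 4.08) = -5.256%, loss ≈ 8278 × 5.256/100 ≈ 435.
Year 1985: gap = -1.8 × (6.64 - 4.08) = -4.608%, loss ≈ 8278 × 4.608/100 ≈ 381.
Year 1986: gap = -1.8 × (5.7 - 4.08) = -2.916%, loss ≈ 8278 × 2.916/100 ≈ 241.
Year 1987: gap = -1.8 × (7.73 - 4.08) = -6.57%, loss ≈ 8278 × 6.57/100 ≈ 544.
Total lost output = 226 + 435 + 381 + 241 + 544 = 1827 billion.

$1,827 billion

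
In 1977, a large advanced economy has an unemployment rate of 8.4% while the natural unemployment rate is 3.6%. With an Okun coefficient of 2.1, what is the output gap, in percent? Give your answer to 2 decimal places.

-10.08%

The unemployment gap is 8.4 - 3.6 = 4.8 percentage points.
Okun's law gives an output gap of -2.1 × 4.8 = -10.08%, i.e. 10.08% below potential.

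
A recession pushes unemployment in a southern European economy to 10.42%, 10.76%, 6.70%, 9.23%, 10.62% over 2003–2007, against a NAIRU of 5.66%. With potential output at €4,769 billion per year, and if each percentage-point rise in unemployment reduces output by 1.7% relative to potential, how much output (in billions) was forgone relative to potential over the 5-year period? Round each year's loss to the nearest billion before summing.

Year 2003: gap = -1.7 × (10.42 - 5.66) = -8.092%, loss ≈ 4769 × 8.092/100 ≈ 386.
Year 2004: gap = -1.7 × (10.76 - 5.66) = -8.67%, loss ≈ 4769 × 8.67/100 ≈ 413.
Year 2005: gap = -1.7 × (6.7 - 5.66) = -1.768%, loss ≈ 4769 × 1.768/100 ≈ 84.
Year 2006: gap = -1.7 × (9.23 - 5.66) = -6.069%, loss ≈ 4769 × 6.069/100 ≈ 289.
Year 2007: gap = -1.7 × (10.62 - 5.66) = -8.432%, loss ≈ 4769 × 8.432/100 ≈ 402.
Total lost output = 386 + 413 + 84 + 289 + 402 = 1574 billion.

€1,574 billion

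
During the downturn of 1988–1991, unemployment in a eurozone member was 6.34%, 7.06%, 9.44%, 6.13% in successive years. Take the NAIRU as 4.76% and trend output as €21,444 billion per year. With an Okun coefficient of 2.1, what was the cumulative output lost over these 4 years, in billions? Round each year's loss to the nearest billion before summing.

€4,473 billion

Year 1988: gap = -2.1 × (6.34 - 4.76) = -3.318%, loss ≈ 21444 × 3.318/100 ≈ 712.
Year 1989: gap = -2.1 × (7.06 - 4.76) = -4.83%, loss ≈ 21444 × 4.83/100 ≈ 1036.
Year 1990: gap = -2.1 × (9.44 - 4.76) = -9.828%, loss ≈ 21444 × 9.828/100 ≈ 2108.
Year 1991: gap = -2.1 × (6.13 - 4.76) = -2.877%, loss ≈ 21444 × 2.877/100 ≈ 617.
Total lost output = 712 + 1036 + 2108 + 617 = 4473 billion.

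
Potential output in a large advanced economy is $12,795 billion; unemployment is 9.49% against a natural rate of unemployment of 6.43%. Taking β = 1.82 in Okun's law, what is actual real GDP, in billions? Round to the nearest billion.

$12,082 billion

Unemployment gap = 9.49 - 6.43 = 3.06 points, so the output gap is -1.82 × 3.06 = -5.5692%.
Actual GDP = 12795 × (1 - 5.5692/100) = 12795 × 0.944308 ≈ 12082 billion.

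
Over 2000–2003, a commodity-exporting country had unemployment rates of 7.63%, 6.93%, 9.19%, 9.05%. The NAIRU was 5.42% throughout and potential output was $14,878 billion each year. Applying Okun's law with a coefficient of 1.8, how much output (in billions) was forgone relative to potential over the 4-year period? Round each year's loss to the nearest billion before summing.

$2,978 billion

Year 2000: gap = -1.8 × (7.63 - 5.42) = -3.978%, loss ≈ 14878 × 3.978/100 ≈ 592.
Year 2001: gap = -1.8 × (6.93 - 5.42) = -2.718%, loss ≈ 14878 × 2.718/100 ≈ 404.
Year 2002: gap = -1.8 × (9.19 - 5.42) = -6.786%, loss ≈ 14878 × 6.786/100 ≈ 1010.
Year 2003: gap = -1.8 × (9.05 - 5.42) = -6.534%, loss ≈ 14878 × 6.534/100 ≈ 972.
Total lost output = 592 + 404 + 1010 + 972 = 2978 billion.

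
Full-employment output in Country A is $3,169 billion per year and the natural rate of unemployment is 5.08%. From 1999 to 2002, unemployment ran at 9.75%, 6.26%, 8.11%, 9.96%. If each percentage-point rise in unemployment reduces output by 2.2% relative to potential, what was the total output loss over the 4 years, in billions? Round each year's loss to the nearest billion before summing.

Year 1999: gap = -2.2 × (9.75 - 5.08) = -10.274%, loss ≈ 3169 × 10.274/100 ≈ 326.
Year 2000: gap = -2.2 × (6.26 - 5.08) = -2.596%, loss ≈ 3169 × 2.596/100 ≈ 82.
Year 2001: gap = -2.2 × (8.11 - 5.08) = -6.666%, loss ≈ 3169 × 6.666/100 ≈ 211.
Year 2002: gap = -2.2 × (9.96 - 5.08) = -10.736%, loss ≈ 3169 × 10.736/100 ≈ 340.
Total lost output = 326 + 82 + 211 + 340 = 959 billion.

$959 billion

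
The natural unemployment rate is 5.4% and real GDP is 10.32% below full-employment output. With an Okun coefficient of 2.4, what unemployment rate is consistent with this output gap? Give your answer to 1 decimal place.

9.7%

From Okun's law, u - u* = -(output gap)/β = -(-10.32)/2.4 = 4.3 points.
So u = 5.4 + 4.3 = 9.7%.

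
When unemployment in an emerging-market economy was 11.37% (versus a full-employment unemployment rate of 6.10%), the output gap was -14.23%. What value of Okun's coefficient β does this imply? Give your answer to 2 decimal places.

β ≈ 2.70

Okun's law: output gap = -β × (u - u*).
-14.23 = -β × (11.37 - 6.1) = -β × 5.27, so β = 14.23/5.27 = 2.70.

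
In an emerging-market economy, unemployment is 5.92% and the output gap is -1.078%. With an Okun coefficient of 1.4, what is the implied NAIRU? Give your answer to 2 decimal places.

From Okun's law, u - u* = -(output gap)/β = -(-1.078)/1.4 = 0.77 points.
So u* = 5.92 - 0.77 = 5.15%.

5.15%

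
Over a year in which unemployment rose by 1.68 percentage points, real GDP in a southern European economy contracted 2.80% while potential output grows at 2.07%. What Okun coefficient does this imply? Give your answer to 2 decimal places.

β ≈ 2.90

Growth form: g_Y = g_Y* - β × Δu, so β = (g_Y* - g_Y)/Δu.
β = (2.07 + 2.8)/1.68 = 4.87/1.68 = 2.90.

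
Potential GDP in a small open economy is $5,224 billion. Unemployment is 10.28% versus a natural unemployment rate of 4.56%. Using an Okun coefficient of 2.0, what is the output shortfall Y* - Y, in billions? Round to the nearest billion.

Output gap = -2.0 × (10.28 - 4.56) = -2 × 5.72 = -11.44%.
Actual GDP ≈ 5224 × 0.8856 ≈ 4626 billion, so the shortfall is 5224 - 4626 = 598 billion.

$598 billion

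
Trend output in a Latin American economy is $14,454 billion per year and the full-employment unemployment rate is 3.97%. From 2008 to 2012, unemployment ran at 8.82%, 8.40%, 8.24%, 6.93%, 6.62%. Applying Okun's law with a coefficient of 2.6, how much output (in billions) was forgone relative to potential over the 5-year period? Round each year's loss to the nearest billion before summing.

Year 2008: gap = -2.6 × (8.82 - 3.97) = -12.61%, loss ≈ 14454 × 12.61/100 ≈ 1823.
Year 2009: gap = -2.6 × (8.4 - 3.97) = -11.518%, loss ≈ 14454 × 11.518/100 ≈ 1665.
Year 2010: gap = -2.6 × (8.24 - 3.97) = -11.102%, loss ≈ 14454 × 11.102/100 ≈ 1605.
Year 2011: gap = -2.6 × (6.93 - 3.97) = -7.696%, loss ≈ 14454 × 7.696/100 ≈ 1112.
Year 2012: gap = -2.6 × (6.62 - 3.97) = -6.89%, loss ≈ 14454 × 6.89/100 ≈ 996.
Total lost output = 1823 + 1665 + 1605 + 1112 + 996 = 7201 billion.

$7,201 billion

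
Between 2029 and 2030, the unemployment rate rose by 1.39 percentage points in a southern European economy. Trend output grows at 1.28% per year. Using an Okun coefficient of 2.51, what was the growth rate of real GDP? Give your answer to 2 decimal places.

-2.21%

Growth-rate Okun's law: g_Y = g_Y* - β × Δu.
g_Y = 1.28 - 2.51 × (1.39) = 1.28 - 3.4889 = -2.2089%, i.e. -2.21% to 2 d.p.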